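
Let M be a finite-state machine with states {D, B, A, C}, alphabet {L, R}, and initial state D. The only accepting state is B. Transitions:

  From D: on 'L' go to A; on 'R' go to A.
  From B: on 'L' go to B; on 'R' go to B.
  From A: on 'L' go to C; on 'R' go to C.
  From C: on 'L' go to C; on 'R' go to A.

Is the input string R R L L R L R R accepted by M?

No

D → A → C → C → C → A → C → A → C
End state C is not accepting.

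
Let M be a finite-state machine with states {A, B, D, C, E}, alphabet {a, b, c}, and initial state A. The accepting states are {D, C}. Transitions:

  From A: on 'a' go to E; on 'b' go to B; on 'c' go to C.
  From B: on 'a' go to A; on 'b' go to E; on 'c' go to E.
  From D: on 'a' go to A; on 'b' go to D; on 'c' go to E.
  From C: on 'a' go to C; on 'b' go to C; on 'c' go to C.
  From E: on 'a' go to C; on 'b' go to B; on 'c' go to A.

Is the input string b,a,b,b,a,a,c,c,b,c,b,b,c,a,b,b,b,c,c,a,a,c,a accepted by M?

start at A
read 'b': A → B
read 'a': B → A
read 'b': A → B
read 'b': B → E
read 'a': E → C
read 'a': C → C
read 'c': C → C
read 'c': C → C
read 'b': C → C
read 'c': C → C
read 'b': C → C
read 'b': C → C
read 'c': C → C
read 'a': C → C
read 'b': C → C
read 'b': C → C
read 'b': C → C
read 'c': C → C
read 'c': C → C
read 'a': C → C
read 'a': C → C
read 'c': C → C
read 'a': C → C
End state C is accepting.

Yes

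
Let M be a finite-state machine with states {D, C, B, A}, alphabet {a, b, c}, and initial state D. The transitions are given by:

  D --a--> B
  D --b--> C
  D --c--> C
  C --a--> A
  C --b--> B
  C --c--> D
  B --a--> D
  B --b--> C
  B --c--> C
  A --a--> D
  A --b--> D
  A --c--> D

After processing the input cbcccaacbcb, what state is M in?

Trace: D -c-> C -b-> B -c-> C -c-> D -c-> C -a-> A -a-> D -c-> C -b-> B -c-> C -b-> B

B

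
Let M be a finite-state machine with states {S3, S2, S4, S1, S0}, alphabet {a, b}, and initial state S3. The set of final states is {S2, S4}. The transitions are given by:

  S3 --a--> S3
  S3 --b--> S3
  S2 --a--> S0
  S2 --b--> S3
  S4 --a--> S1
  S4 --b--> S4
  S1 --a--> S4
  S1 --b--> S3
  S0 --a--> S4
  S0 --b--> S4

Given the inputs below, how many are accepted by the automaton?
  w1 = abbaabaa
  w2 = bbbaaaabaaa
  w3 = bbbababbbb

0

w1: Trace: S3 -a-> S3 -b-> S3 -b-> S3 -a-> S3 -a-> S3 -b-> S3 -a-> S3 -a-> S3  → end S3, rejected
w2: Trace: S3 -b-> S3 -b-> S3 -b-> S3 -a-> S3 -a-> S3 -a-> S3 -a-> S3 -b-> S3 -a-> S3 -a-> S3 -a-> S3  → end S3, rejected
w3: Trace: S3 -b-> S3 -b-> S3 -b-> S3 -a-> S3 -b-> S3 -a-> S3 -b-> S3 -b-> S3 -b-> S3 -b-> S3  → end S3, rejected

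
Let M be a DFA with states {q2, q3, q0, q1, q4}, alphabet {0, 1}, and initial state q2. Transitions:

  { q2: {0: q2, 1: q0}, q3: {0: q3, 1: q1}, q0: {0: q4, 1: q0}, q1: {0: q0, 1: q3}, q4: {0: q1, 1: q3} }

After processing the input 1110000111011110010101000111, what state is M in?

q1

start at q2
read '1': q2 → q0
read '1': q0 → q0
read '1': q0 → q0
read '0': q0 → q4
read '0': q4 → q1
read '0': q1 → q0
read '0': q0 → q4
read '1': q4 → q3
read '1': q3 → q1
read '1': q1 → q3
read '0': q3 → q3
read '1': q3 → q1
read '1': q1 → q3
read '1': q3 → q1
read '1': q1 → q3
read '0': q3 → q3
read '0': q3 → q3
read '1': q3 → q1
read '0': q1 → q0
read '1': q0 → q0
read '0': q0 → q4
read '1': q4 → q3
read '0': q3 → q3
read '0': q3 → q3
read '0': q3 → q3
read '1': q3 → q1
read '1': q1 → q3
read '1': q3 → q1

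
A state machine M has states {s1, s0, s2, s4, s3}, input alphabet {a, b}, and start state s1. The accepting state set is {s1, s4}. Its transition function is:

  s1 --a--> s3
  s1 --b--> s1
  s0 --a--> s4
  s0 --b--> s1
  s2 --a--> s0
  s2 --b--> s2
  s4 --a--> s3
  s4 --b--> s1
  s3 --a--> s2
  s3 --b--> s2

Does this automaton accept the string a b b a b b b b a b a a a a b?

No

Trace: s1 -a-> s3 -b-> s2 -b-> s2 -a-> s0 -b-> s1 -b-> s1 -b-> s1 -b-> s1 -a-> s3 -b-> s2 -a-> s0 -a-> s4 -a-> s3 -a-> s2 -b-> s2
End state s2 is not accepting.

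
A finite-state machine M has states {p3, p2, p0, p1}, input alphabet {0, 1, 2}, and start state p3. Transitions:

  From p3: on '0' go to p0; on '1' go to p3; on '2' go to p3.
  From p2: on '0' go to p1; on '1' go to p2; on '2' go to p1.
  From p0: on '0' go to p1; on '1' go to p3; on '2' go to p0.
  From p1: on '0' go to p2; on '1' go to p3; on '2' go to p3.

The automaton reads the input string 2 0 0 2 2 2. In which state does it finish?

p3

Trace: p3 -2-> p3 -0-> p0 -0-> p1 -2-> p3 -2-> p3 -2-> p3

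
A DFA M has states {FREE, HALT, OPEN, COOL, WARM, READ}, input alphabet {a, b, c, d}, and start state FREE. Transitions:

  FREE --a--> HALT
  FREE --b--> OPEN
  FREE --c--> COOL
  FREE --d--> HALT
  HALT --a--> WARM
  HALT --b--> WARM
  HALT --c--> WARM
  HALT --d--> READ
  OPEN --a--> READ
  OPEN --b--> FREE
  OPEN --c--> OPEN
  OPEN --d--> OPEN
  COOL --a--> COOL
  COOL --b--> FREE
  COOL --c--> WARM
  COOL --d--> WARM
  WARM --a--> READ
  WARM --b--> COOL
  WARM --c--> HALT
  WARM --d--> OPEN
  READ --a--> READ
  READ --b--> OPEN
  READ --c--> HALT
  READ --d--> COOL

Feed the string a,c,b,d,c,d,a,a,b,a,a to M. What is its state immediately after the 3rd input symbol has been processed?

COOL

FREE → HALT → WARM → COOL
After 3 symbols: COOL.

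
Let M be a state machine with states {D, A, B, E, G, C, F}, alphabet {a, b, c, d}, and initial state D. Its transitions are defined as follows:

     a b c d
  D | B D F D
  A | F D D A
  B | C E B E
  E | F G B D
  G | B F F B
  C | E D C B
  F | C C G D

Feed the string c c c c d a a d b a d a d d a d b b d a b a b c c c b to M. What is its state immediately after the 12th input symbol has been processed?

F

Trace: D -c-> F -c-> G -c-> F -c-> G -d-> B -a-> C -a-> E -d-> D -b-> D -a-> B -d-> E -a-> F
After 12 symbols: F.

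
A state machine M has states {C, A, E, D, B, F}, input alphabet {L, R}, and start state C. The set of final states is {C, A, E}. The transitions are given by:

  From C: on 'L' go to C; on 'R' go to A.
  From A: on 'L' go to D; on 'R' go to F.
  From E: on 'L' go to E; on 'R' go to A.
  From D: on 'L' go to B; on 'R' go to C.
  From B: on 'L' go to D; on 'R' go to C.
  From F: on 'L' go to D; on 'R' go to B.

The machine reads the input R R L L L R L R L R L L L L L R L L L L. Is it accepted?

start at C
read 'R': C → A
read 'R': A → F
read 'L': F → D
read 'L': D → B
read 'L': B → D
read 'R': D → C
read 'L': C → C
read 'R': C → A
read 'L': A → D
read 'R': D → C
read 'L': C → C
read 'L': C → C
read 'L': C → C
read 'L': C → C
read 'L': C → C
read 'R': C → A
read 'L': A → D
read 'L': D → B
read 'L': B → D
read 'L': D → B
End state B is not accepting.

No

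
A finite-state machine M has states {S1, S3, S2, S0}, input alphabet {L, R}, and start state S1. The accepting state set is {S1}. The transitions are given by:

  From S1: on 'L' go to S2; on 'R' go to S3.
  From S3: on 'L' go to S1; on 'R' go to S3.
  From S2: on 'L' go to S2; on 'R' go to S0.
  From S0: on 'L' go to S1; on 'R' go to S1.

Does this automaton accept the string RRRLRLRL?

Yes

start at S1
read 'R': S1 → S3
read 'R': S3 → S3
read 'R': S3 → S3
read 'L': S3 → S1
read 'R': S1 → S3
read 'L': S3 → S1
read 'R': S1 → S3
read 'L': S3 → S1
End state S1 is accepting.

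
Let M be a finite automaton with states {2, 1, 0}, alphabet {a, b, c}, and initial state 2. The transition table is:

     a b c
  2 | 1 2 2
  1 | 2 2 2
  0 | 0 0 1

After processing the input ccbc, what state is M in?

Trace: 2 -c-> 2 -c-> 2 -b-> 2 -c-> 2

2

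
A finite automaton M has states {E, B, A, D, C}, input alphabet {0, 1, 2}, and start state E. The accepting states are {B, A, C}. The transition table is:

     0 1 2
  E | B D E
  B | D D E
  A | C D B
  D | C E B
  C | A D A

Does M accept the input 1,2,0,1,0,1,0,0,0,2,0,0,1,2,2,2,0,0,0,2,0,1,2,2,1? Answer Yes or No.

No

start at E
read '1': E → D
read '2': D → B
read '0': B → D
read '1': D → E
read '0': E → B
read '1': B → D
read '0': D → C
read '0': C → A
read '0': A → C
read '2': C → A
read '0': A → C
read '0': C → A
read '1': A → D
read '2': D → B
read '2': B → E
read '2': E → E
read '0': E → B
read '0': B → D
read '0': D → C
read '2': C → A
read '0': A → C
read '1': C → D
read '2': D → B
read '2': B → E
read '1': E → D
End state D is not accepting.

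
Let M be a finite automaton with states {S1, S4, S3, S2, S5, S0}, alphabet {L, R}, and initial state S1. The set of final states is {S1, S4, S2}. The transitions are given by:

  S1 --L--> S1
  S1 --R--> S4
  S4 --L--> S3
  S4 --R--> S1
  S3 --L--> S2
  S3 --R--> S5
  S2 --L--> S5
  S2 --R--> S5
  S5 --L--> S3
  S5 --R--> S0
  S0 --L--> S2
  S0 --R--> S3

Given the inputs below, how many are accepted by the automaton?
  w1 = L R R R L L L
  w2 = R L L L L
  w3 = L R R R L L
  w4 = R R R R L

w1:
  start at S1
  read 'L': S1 → S1
  read 'R': S1 → S4
  read 'R': S4 → S1
  read 'R': S1 → S4
  read 'L': S4 → S3
  read 'L': S3 → S2
  read 'L': S2 → S5
  end S5, rejected
w2:
  start at S1
  read 'R': S1 → S4
  read 'L': S4 → S3
  read 'L': S3 → S2
  read 'L': S2 → S5
  read 'L': S5 → S3
  end S3, rejected
w3:
  start at S1
  read 'L': S1 → S1
  read 'R': S1 → S4
  read 'R': S4 → S1
  read 'R': S1 → S4
  read 'L': S4 → S3
  read 'L': S3 → S2
  end S2, accepted
w4:
  start at S1
  read 'R': S1 → S4
  read 'R': S4 → S1
  read 'R': S1 → S4
  read 'R': S4 → S1
  read 'L': S1 → S1
  end S1, accepted

2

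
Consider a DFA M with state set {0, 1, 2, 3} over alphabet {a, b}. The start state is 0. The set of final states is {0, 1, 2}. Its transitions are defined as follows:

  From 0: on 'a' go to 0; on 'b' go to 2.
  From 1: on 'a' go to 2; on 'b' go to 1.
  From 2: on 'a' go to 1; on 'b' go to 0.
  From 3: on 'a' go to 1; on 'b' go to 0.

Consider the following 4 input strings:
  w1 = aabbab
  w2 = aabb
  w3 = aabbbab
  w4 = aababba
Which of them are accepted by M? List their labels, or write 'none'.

w1, w2, w3, w4

w1:
  start at 0
  read 'a': 0 → 0
  read 'a': 0 → 0
  read 'b': 0 → 2
  read 'b': 2 → 0
  read 'a': 0 → 0
  read 'b': 0 → 2
  end 2, accepted
w2:
  start at 0
  read 'a': 0 → 0
  read 'a': 0 → 0
  read 'b': 0 → 2
  read 'b': 2 → 0
  end 0, accepted
w3:
  start at 0
  read 'a': 0 → 0
  read 'a': 0 → 0
  read 'b': 0 → 2
  read 'b': 2 → 0
  read 'b': 0 → 2
  read 'a': 2 → 1
  read 'b': 1 → 1
  end 1, accepted
w4:
  start at 0
  read 'a': 0 → 0
  read 'a': 0 → 0
  read 'b': 0 → 2
  read 'a': 2 → 1
  read 'b': 1 → 1
  read 'b': 1 → 1
  read 'a': 1 → 2
  end 2, accepted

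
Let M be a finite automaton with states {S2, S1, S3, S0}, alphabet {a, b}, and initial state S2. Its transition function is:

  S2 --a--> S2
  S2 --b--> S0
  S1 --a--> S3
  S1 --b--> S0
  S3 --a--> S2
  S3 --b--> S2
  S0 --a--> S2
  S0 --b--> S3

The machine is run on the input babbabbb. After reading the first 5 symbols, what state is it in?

S2 → S0 → S2 → S0 → S3 → S2
After 5 symbols: S2.

S2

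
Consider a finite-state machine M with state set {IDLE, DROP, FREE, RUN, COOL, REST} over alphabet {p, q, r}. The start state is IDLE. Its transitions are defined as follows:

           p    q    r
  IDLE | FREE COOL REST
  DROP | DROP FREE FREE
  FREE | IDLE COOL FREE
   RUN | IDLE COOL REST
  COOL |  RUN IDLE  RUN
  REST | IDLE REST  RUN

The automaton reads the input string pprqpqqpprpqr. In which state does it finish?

RUN

Trace: IDLE -p-> FREE -p-> IDLE -r-> REST -q-> REST -p-> IDLE -q-> COOL -q-> IDLE -p-> FREE -p-> IDLE -r-> REST -p-> IDLE -q-> COOL -r-> RUN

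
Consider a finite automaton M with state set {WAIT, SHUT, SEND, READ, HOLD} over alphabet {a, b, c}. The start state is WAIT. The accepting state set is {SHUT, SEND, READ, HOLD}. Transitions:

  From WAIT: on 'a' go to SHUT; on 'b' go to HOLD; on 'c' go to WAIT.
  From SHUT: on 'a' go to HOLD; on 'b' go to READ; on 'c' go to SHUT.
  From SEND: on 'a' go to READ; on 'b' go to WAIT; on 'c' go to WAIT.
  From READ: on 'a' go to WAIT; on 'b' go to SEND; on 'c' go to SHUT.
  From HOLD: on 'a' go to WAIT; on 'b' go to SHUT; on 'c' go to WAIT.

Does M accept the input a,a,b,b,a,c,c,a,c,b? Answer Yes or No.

start at WAIT
read 'a': WAIT → SHUT
read 'a': SHUT → HOLD
read 'b': HOLD → SHUT
read 'b': SHUT → READ
read 'a': READ → WAIT
read 'c': WAIT → WAIT
read 'c': WAIT → WAIT
read 'a': WAIT → SHUT
read 'c': SHUT → SHUT
read 'b': SHUT → READ
End state READ is accepting.

Yes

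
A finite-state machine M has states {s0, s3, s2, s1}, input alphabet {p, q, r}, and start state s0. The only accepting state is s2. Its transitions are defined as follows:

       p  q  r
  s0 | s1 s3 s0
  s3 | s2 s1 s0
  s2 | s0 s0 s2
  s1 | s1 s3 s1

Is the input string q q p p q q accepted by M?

No

start at s0
read 'q': s0 → s3
read 'q': s3 → s1
read 'p': s1 → s1
read 'p': s1 → s1
read 'q': s1 → s3
read 'q': s3 → s1
End state s1 is not accepting.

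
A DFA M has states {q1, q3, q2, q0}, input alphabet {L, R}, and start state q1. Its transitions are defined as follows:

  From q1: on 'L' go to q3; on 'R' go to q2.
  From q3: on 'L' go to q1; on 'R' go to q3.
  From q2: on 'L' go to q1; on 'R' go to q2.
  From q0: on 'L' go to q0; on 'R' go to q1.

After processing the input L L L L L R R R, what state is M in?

q3

Trace: q1 -L-> q3 -L-> q1 -L-> q3 -L-> q1 -L-> q3 -R-> q3 -R-> q3 -R-> q3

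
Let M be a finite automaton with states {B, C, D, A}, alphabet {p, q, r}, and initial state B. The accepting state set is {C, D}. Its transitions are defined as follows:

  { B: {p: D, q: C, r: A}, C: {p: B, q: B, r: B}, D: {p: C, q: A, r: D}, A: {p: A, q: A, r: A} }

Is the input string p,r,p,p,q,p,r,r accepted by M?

No

B → D → D → C → B → C → B → A → A
End state A is not accepting.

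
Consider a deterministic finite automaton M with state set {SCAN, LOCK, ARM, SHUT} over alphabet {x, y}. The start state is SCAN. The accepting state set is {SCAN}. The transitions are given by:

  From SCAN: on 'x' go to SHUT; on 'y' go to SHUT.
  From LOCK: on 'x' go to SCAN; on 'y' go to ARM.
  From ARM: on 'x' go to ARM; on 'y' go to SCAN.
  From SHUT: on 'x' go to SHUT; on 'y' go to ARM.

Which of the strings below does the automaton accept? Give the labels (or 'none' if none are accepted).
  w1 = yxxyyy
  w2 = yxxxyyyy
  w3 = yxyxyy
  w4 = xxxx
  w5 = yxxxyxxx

none

w1: Trace: SCAN -y-> SHUT -x-> SHUT -x-> SHUT -y-> ARM -y-> SCAN -y-> SHUT  → end SHUT, rejected
w2: Trace: SCAN -y-> SHUT -x-> SHUT -x-> SHUT -x-> SHUT -y-> ARM -y-> SCAN -y-> SHUT -y-> ARM  → end ARM, rejected
w3: Trace: SCAN -y-> SHUT -x-> SHUT -y-> ARM -x-> ARM -y-> SCAN -y-> SHUT  → end SHUT, rejected
w4: Trace: SCAN -x-> SHUT -x-> SHUT -x-> SHUT -x-> SHUT  → end SHUT, rejected
w5: Trace: SCAN -y-> SHUT -x-> SHUT -x-> SHUT -x-> SHUT -y-> ARM -x-> ARM -x-> ARM -x-> ARM  → end ARM, rejected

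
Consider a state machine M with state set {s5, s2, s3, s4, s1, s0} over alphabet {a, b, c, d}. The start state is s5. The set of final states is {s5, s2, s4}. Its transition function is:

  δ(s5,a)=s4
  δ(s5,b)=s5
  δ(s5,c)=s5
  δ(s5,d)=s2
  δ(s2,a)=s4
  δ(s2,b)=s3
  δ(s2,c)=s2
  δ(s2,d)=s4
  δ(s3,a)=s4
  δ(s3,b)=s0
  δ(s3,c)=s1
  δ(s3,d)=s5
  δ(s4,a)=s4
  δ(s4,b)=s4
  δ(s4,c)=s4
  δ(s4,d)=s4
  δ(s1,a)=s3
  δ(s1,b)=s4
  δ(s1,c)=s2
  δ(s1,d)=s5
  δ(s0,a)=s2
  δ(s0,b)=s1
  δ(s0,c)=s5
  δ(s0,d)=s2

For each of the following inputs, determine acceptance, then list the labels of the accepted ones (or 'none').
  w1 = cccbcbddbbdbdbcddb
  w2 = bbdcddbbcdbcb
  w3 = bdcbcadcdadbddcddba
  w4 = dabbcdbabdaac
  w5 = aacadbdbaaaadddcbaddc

w1, w2, w3, w4, w5

w1:
  start at s5
  read 'c': s5 → s5
  read 'c': s5 → s5
  read 'c': s5 → s5
  read 'b': s5 → s5
  read 'c': s5 → s5
  read 'b': s5 → s5
  read 'd': s5 → s2
  read 'd': s2 → s4
  read 'b': s4 → s4
  read 'b': s4 → s4
  read 'd': s4 → s4
  read 'b': s4 → s4
  read 'd': s4 → s4
  read 'b': s4 → s4
  read 'c': s4 → s4
  read 'd': s4 → s4
  read 'd': s4 → s4
  read 'b': s4 → s4
  end s4, accepted
w2:
  start at s5
  read 'b': s5 → s5
  read 'b': s5 → s5
  read 'd': s5 → s2
  read 'c': s2 → s2
  read 'd': s2 → s4
  read 'd': s4 → s4
  read 'b': s4 → s4
  read 'b': s4 → s4
  read 'c': s4 → s4
  read 'd': s4 → s4
  read 'b': s4 → s4
  read 'c': s4 → s4
  read 'b': s4 → s4
  end s4, accepted
w3:
  start at s5
  read 'b': s5 → s5
  read 'd': s5 → s2
  read 'c': s2 → s2
  read 'b': s2 → s3
  read 'c': s3 → s1
  read 'a': s1 → s3
  read 'd': s3 → s5
  read 'c': s5 → s5
  read 'd': s5 → s2
  read 'a': s2 → s4
  read 'd': s4 → s4
  read 'b': s4 → s4
  read 'd': s4 → s4
  read 'd': s4 → s4
  read 'c': s4 → s4
  read 'd': s4 → s4
  read 'd': s4 → s4
  read 'b': s4 → s4
  read 'a': s4 → s4
  end s4, accepted
w4:
  start at s5
  read 'd': s5 → s2
  read 'a': s2 → s4
  read 'b': s4 → s4
  read 'b': s4 → s4
  read 'c': s4 → s4
  read 'd': s4 → s4
  read 'b': s4 → s4
  read 'a': s4 → s4
  read 'b': s4 → s4
  read 'd': s4 → s4
  read 'a': s4 → s4
  read 'a': s4 → s4
  read 'c': s4 → s4
  end s4, accepted
w5:
  start at s5
  read 'a': s5 → s4
  read 'a': s4 → s4
  read 'c': s4 → s4
  read 'a': s4 → s4
  read 'd': s4 → s4
  read 'b': s4 → s4
  read 'd': s4 → s4
  read 'b': s4 → s4
  read 'a': s4 → s4
  read 'a': s4 → s4
  read 'a': s4 → s4
  read 'a': s4 → s4
  read 'd': s4 → s4
  read 'd': s4 → s4
  read 'd': s4 → s4
  read 'c': s4 → s4
  read 'b': s4 → s4
  read 'a': s4 → s4
  read 'd': s4 → s4
  read 'd': s4 → s4
  read 'c': s4 → s4
  end s4, accepted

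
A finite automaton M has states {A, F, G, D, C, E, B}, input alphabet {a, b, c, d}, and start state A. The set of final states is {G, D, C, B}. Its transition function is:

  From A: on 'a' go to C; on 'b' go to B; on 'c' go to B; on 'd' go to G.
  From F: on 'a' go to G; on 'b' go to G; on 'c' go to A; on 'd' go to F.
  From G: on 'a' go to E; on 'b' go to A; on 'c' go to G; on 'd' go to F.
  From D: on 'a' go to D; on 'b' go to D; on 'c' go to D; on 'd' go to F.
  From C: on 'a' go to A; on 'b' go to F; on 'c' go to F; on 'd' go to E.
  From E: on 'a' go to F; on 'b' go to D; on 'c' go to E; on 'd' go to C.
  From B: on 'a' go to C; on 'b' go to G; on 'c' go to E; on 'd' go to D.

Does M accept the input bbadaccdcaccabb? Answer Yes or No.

start at A
read 'b': A → B
read 'b': B → G
read 'a': G → E
read 'd': E → C
read 'a': C → A
read 'c': A → B
read 'c': B → E
read 'd': E → C
read 'c': C → F
read 'a': F → G
read 'c': G → G
read 'c': G → G
read 'a': G → E
read 'b': E → D
read 'b': D → D
End state D is accepting.

Yes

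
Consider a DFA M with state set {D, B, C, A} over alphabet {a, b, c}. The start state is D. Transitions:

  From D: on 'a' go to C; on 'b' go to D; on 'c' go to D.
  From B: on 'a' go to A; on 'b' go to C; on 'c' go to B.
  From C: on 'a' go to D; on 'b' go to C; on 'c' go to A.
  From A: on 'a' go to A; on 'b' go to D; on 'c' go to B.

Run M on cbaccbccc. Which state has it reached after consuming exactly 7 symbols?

Trace: D -c-> D -b-> D -a-> C -c-> A -c-> B -b-> C -c-> A
After 7 symbols: A.

A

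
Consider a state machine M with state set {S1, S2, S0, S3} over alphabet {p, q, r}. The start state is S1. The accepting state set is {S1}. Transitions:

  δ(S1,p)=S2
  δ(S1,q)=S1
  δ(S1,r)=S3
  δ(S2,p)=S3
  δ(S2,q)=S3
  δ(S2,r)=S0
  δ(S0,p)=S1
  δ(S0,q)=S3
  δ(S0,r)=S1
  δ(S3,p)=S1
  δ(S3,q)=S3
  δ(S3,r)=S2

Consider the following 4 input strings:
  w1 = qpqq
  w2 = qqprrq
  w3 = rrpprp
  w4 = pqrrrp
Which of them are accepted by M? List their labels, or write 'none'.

w1: S1 → S1 → S2 → S3 → S3  → end S3, rejected
w2: S1 → S1 → S1 → S2 → S0 → S1 → S1  → end S1, accepted
w3: S1 → S3 → S2 → S3 → S1 → S3 → S1  → end S1, accepted
w4: S1 → S2 → S3 → S2 → S0 → S1 → S2  → end S2, rejected

w2, w3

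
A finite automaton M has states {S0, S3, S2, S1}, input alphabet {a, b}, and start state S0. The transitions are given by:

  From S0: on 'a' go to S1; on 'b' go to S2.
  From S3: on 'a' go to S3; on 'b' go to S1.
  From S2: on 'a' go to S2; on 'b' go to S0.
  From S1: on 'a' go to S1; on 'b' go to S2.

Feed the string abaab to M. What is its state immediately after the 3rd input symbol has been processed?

S0 → S1 → S2 → S2
After 3 symbols: S2.

S2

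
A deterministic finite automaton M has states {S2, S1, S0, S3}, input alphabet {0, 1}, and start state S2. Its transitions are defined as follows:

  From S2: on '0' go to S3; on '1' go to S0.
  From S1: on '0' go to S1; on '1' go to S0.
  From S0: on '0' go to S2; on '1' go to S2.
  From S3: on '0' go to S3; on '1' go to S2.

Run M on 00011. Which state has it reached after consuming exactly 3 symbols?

S2 → S3 → S3 → S3
After 3 symbols: S3.

S3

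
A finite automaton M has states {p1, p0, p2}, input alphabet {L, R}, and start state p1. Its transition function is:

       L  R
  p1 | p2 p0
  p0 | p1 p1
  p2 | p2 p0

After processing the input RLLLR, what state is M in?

start at p1
read 'R': p1 → p0
read 'L': p0 → p1
read 'L': p1 → p2
read 'L': p2 → p2
read 'R': p2 → p0

p0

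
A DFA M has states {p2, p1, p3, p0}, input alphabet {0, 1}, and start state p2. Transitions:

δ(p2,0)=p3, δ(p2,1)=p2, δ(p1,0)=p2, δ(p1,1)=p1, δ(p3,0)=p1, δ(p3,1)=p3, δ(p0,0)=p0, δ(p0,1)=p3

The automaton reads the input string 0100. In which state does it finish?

p2 → p3 → p3 → p1 → p2

p2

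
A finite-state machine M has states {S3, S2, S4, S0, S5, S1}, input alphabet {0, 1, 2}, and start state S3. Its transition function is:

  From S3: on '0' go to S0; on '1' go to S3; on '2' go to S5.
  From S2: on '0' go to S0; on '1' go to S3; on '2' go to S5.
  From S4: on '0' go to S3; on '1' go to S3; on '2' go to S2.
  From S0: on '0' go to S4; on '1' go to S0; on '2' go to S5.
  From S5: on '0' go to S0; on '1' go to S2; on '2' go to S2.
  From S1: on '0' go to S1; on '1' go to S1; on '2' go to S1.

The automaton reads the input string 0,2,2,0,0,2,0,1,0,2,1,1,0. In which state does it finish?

S0

start at S3
read '0': S3 → S0
read '2': S0 → S5
read '2': S5 → S2
read '0': S2 → S0
read '0': S0 → S4
read '2': S4 → S2
read '0': S2 → S0
read '1': S0 → S0
read '0': S0 → S4
read '2': S4 → S2
read '1': S2 → S3
read '1': S3 → S3
read '0': S3 → S0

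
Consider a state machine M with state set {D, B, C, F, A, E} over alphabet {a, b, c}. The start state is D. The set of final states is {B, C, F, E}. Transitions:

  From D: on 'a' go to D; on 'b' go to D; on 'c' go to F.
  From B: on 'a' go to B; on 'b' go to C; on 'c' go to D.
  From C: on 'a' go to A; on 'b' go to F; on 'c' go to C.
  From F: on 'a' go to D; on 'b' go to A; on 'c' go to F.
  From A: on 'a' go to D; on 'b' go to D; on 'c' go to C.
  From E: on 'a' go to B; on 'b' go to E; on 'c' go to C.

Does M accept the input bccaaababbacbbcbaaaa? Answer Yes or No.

Trace: D -b-> D -c-> F -c-> F -a-> D -a-> D -a-> D -b-> D -a-> D -b-> D -b-> D -a-> D -c-> F -b-> A -b-> D -c-> F -b-> A -a-> D -a-> D -a-> D -a-> D
End state D is not accepting.

No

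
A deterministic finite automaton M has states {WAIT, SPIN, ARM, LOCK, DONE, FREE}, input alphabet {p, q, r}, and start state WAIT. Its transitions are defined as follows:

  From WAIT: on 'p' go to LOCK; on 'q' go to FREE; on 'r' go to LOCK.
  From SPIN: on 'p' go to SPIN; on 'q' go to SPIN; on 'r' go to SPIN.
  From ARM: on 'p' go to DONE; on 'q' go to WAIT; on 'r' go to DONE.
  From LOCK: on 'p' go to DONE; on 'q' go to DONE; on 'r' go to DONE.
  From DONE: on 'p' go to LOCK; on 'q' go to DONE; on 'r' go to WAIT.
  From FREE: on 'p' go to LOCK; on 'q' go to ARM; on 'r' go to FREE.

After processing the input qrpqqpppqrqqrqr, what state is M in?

WAIT → FREE → FREE → LOCK → DONE → DONE → LOCK → DONE → LOCK → DONE → WAIT → FREE → ARM → DONE → DONE → WAIT

WAIT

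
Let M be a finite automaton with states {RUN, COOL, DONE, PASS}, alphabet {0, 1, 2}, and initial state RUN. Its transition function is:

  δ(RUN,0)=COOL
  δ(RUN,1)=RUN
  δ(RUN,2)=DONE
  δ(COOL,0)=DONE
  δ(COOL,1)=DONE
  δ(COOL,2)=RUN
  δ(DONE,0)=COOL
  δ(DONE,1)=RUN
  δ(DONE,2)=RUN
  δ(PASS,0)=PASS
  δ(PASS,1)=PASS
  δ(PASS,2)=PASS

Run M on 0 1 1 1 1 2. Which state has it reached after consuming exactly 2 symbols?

start at RUN
read '0': RUN → COOL
read '1': COOL → DONE
After 2 symbols: DONE.

DONE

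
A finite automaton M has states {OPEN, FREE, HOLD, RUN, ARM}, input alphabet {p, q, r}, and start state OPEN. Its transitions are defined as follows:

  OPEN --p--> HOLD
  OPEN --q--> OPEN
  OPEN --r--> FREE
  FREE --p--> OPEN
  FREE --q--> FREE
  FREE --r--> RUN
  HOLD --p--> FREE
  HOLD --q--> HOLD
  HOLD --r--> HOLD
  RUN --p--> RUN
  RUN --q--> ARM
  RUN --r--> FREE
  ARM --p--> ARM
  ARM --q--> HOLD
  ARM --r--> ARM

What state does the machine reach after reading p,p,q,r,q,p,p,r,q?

Trace: OPEN -p-> HOLD -p-> FREE -q-> FREE -r-> RUN -q-> ARM -p-> ARM -p-> ARM -r-> ARM -q-> HOLD

HOLD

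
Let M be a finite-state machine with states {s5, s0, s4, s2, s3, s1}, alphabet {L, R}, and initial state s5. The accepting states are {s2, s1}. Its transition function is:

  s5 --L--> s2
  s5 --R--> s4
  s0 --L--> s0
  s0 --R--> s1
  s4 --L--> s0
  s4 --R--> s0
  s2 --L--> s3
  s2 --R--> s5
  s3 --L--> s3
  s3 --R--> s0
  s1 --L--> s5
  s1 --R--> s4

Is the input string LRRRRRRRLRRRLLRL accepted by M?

Yes

s5 → s2 → s5 → s4 → s0 → s1 → s4 → s0 → s1 → s5 → s4 → s0 → s1 → s5 → s2 → s5 → s2
End state s2 is accepting.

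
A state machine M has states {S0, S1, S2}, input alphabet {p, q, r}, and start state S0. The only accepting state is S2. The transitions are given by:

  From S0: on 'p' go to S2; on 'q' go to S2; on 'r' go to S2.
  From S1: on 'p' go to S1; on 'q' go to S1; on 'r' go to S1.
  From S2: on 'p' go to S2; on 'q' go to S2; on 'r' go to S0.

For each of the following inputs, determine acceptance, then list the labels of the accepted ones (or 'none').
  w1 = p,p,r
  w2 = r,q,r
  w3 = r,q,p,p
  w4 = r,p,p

w3, w4

w1: Trace: S0 -p-> S2 -p-> S2 -r-> S0  → end S0, rejected
w2: Trace: S0 -r-> S2 -q-> S2 -r-> S0  → end S0, rejected
w3: Trace: S0 -r-> S2 -q-> S2 -p-> S2 -p-> S2  → end S2, accepted
w4: Trace: S0 -r-> S2 -p-> S2 -p-> S2  → end S2, accepted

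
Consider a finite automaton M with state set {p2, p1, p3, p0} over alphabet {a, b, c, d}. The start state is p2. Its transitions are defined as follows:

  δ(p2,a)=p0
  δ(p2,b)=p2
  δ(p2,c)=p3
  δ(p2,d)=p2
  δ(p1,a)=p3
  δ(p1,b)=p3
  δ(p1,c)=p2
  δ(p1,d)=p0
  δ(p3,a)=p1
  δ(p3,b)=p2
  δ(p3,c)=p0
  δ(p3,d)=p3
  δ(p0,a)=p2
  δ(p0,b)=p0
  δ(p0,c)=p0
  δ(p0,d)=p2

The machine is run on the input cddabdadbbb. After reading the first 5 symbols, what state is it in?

p3

Trace: p2 -c-> p3 -d-> p3 -d-> p3 -a-> p1 -b-> p3
After 5 symbols: p3.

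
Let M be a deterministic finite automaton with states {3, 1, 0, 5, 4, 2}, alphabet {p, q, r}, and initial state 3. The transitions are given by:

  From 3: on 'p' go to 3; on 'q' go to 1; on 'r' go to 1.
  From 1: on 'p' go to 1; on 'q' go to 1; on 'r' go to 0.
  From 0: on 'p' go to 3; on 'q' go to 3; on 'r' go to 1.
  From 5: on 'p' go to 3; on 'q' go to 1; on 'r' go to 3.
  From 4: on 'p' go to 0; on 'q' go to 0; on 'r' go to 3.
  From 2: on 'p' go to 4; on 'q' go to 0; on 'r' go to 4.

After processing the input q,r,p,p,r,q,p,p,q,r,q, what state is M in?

Trace: 3 -q-> 1 -r-> 0 -p-> 3 -p-> 3 -r-> 1 -q-> 1 -p-> 1 -p-> 1 -q-> 1 -r-> 0 -q-> 3

3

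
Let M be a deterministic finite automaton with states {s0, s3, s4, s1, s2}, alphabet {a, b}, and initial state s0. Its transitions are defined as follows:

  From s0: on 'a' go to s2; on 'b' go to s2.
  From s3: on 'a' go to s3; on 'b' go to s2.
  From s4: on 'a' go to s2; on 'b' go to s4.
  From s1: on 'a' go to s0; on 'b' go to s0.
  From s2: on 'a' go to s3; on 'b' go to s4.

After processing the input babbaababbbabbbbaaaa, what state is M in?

Trace: s0 -b-> s2 -a-> s3 -b-> s2 -b-> s4 -a-> s2 -a-> s3 -b-> s2 -a-> s3 -b-> s2 -b-> s4 -b-> s4 -a-> s2 -b-> s4 -b-> s4 -b-> s4 -b-> s4 -a-> s2 -a-> s3 -a-> s3 -a-> s3

s3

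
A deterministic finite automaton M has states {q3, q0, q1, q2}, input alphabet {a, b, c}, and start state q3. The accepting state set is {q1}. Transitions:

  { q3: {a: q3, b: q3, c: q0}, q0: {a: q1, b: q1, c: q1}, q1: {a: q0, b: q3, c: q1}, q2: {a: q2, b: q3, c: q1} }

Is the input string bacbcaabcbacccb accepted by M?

No

q3 → q3 → q3 → q0 → q1 → q1 → q0 → q1 → q3 → q0 → q1 → q0 → q1 → q1 → q1 → q3
End state q3 is not accepting.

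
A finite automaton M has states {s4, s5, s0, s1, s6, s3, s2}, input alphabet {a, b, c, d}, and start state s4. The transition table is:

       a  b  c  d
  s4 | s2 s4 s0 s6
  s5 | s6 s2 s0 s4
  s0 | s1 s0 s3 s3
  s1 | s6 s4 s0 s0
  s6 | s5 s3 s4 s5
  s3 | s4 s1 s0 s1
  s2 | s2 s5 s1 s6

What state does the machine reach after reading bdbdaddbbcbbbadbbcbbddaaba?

Trace: s4 -b-> s4 -d-> s6 -b-> s3 -d-> s1 -a-> s6 -d-> s5 -d-> s4 -b-> s4 -b-> s4 -c-> s0 -b-> s0 -b-> s0 -b-> s0 -a-> s1 -d-> s0 -b-> s0 -b-> s0 -c-> s3 -b-> s1 -b-> s4 -d-> s6 -d-> s5 -a-> s6 -a-> s5 -b-> s2 -a-> s2

s2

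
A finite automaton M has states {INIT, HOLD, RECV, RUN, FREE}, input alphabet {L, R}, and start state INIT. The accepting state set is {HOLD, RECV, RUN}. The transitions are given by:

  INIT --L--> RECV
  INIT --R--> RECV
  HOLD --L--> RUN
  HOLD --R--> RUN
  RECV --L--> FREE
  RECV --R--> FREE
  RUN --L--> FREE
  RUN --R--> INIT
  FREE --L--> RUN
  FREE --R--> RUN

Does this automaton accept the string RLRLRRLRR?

start at INIT
read 'R': INIT → RECV
read 'L': RECV → FREE
read 'R': FREE → RUN
read 'L': RUN → FREE
read 'R': FREE → RUN
read 'R': RUN → INIT
read 'L': INIT → RECV
read 'R': RECV → FREE
read 'R': FREE → RUN
End state RUN is accepting.

Yes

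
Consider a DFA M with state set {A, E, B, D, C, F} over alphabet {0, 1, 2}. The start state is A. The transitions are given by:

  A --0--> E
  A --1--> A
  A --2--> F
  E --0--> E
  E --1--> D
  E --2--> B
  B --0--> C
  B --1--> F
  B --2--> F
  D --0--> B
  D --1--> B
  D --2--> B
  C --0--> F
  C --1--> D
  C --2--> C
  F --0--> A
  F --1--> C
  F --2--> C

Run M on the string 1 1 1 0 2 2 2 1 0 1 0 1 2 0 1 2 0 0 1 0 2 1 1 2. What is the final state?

B

A → A → A → A → E → B → F → C → D → B → F → A → A → F → A → A → F → A → E → D → B → F → C → D → B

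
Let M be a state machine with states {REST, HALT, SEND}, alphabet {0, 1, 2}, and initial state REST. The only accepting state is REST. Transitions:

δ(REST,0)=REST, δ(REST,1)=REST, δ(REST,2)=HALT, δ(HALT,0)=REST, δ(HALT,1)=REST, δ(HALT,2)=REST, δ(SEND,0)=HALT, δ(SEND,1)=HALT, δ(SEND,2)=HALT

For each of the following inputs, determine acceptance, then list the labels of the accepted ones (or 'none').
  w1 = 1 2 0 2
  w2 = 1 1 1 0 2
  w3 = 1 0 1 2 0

w1: Trace: REST -1-> REST -2-> HALT -0-> REST -2-> HALT  → end HALT, rejected
w2: Trace: REST -1-> REST -1-> REST -1-> REST -0-> REST -2-> HALT  → end HALT, rejected
w3: Trace: REST -1-> REST -0-> REST -1-> REST -2-> HALT -0-> REST  → end REST, accepted

w3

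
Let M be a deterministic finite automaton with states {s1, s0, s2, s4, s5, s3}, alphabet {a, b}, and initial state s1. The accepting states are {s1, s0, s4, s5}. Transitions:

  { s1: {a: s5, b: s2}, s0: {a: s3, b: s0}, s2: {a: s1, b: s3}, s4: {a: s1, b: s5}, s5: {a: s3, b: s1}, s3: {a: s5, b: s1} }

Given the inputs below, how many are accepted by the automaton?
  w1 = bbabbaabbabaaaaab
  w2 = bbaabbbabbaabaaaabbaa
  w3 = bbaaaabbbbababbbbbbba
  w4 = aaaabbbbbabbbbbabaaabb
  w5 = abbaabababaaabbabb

3

w1: Trace: s1 -b-> s2 -b-> s3 -a-> s5 -b-> s1 -b-> s2 -a-> s1 -a-> s5 -b-> s1 -b-> s2 -a-> s1 -b-> s2 -a-> s1 -a-> s5 -a-> s3 -a-> s5 -a-> s3 -b-> s1  → end s1, accepted
w2: Trace: s1 -b-> s2 -b-> s3 -a-> s5 -a-> s3 -b-> s1 -b-> s2 -b-> s3 -a-> s5 -b-> s1 -b-> s2 -a-> s1 -a-> s5 -b-> s1 -a-> s5 -a-> s3 -a-> s5 -a-> s3 -b-> s1 -b-> s2 -a-> s1 -a-> s5  → end s5, accepted
w3: Trace: s1 -b-> s2 -b-> s3 -a-> s5 -a-> s3 -a-> s5 -a-> s3 -b-> s1 -b-> s2 -b-> s3 -b-> s1 -a-> s5 -b-> s1 -a-> s5 -b-> s1 -b-> s2 -b-> s3 -b-> s1 -b-> s2 -b-> s3 -b-> s1 -a-> s5  → end s5, accepted
w4: Trace: s1 -a-> s5 -a-> s3 -a-> s5 -a-> s3 -b-> s1 -b-> s2 -b-> s3 -b-> s1 -b-> s2 -a-> s1 -b-> s2 -b-> s3 -b-> s1 -b-> s2 -b-> s3 -a-> s5 -b-> s1 -a-> s5 -a-> s3 -a-> s5 -b-> s1 -b-> s2  → end s2, rejected
w5: Trace: s1 -a-> s5 -b-> s1 -b-> s2 -a-> s1 -a-> s5 -b-> s1 -a-> s5 -b-> s1 -a-> s5 -b-> s1 -a-> s5 -a-> s3 -a-> s5 -b-> s1 -b-> s2 -a-> s1 -b-> s2 -b-> s3  → end s3, rejected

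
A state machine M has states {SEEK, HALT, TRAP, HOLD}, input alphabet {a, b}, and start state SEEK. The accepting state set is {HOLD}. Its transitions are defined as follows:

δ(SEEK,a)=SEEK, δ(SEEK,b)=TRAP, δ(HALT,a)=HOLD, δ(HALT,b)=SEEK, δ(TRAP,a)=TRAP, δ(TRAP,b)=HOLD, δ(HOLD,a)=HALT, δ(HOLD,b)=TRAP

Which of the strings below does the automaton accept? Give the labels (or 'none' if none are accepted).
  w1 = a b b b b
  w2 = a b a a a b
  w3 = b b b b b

w1, w2

w1:
  start at SEEK
  read 'a': SEEK → SEEK
  read 'b': SEEK → TRAP
  read 'b': TRAP → HOLD
  read 'b': HOLD → TRAP
  read 'b': TRAP → HOLD
  end HOLD, accepted
w2:
  start at SEEK
  read 'a': SEEK → SEEK
  read 'b': SEEK → TRAP
  read 'a': TRAP → TRAP
  read 'a': TRAP → TRAP
  read 'a': TRAP → TRAP
  read 'b': TRAP → HOLD
  end HOLD, accepted
w3:
  start at SEEK
  read 'b': SEEK → TRAP
  read 'b': TRAP → HOLD
  read 'b': HOLD → TRAP
  read 'b': TRAP → HOLD
  read 'b': HOLD → TRAP
  end TRAP, rejected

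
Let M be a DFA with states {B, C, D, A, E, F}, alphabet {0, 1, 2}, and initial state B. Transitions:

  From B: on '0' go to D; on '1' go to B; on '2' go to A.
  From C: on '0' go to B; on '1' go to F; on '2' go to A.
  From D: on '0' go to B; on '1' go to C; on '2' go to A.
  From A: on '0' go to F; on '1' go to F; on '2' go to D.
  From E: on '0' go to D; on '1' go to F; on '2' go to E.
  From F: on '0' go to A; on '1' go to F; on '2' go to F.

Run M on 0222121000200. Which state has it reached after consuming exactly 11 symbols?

start at B
read '0': B → D
read '2': D → A
read '2': A → D
read '2': D → A
read '1': A → F
read '2': F → F
read '1': F → F
read '0': F → A
read '0': A → F
read '0': F → A
read '2': A → D
After 11 symbols: D.

D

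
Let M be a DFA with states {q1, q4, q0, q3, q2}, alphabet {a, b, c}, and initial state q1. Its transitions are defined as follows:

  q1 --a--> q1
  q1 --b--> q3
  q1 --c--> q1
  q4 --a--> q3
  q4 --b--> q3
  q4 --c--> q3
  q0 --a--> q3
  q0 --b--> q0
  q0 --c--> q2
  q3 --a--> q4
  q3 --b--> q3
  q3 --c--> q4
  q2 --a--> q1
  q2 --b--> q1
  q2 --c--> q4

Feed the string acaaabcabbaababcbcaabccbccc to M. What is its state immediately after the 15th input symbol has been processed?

start at q1
read 'a': q1 → q1
read 'c': q1 → q1
read 'a': q1 → q1
read 'a': q1 → q1
read 'a': q1 → q1
read 'b': q1 → q3
read 'c': q3 → q4
read 'a': q4 → q3
read 'b': q3 → q3
read 'b': q3 → q3
read 'a': q3 → q4
read 'a': q4 → q3
read 'b': q3 → q3
read 'a': q3 → q4
read 'b': q4 → q3
After 15 symbols: q3.

q3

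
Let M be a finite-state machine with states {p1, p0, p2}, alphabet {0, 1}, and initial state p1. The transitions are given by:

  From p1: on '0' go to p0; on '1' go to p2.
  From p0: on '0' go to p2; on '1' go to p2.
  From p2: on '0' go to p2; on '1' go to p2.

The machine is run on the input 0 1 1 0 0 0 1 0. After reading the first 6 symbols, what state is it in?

start at p1
read '0': p1 → p0
read '1': p0 → p2
read '1': p2 → p2
read '0': p2 → p2
read '0': p2 → p2
read '0': p2 → p2
After 6 symbols: p2.

p2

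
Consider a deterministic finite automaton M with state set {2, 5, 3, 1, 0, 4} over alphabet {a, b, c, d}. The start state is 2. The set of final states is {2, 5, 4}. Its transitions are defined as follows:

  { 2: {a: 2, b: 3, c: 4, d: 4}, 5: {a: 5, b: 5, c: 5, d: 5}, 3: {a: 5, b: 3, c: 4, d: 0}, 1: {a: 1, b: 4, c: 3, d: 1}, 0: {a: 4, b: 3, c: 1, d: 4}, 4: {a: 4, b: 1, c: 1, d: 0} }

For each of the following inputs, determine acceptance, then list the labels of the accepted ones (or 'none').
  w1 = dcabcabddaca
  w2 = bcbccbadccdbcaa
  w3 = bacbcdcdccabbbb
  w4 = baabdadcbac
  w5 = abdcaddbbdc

w2, w3, w4

w1:
  start at 2
  read 'd': 2 → 4
  read 'c': 4 → 1
  read 'a': 1 → 1
  read 'b': 1 → 4
  read 'c': 4 → 1
  read 'a': 1 → 1
  read 'b': 1 → 4
  read 'd': 4 → 0
  read 'd': 0 → 4
  read 'a': 4 → 4
  read 'c': 4 → 1
  read 'a': 1 → 1
  end 1, rejected
w2:
  start at 2
  read 'b': 2 → 3
  read 'c': 3 → 4
  read 'b': 4 → 1
  read 'c': 1 → 3
  read 'c': 3 → 4
  read 'b': 4 → 1
  read 'a': 1 → 1
  read 'd': 1 → 1
  read 'c': 1 → 3
  read 'c': 3 → 4
  read 'd': 4 → 0
  read 'b': 0 → 3
  read 'c': 3 → 4
  read 'a': 4 → 4
  read 'a': 4 → 4
  end 4, accepted
w3:
  start at 2
  read 'b': 2 → 3
  read 'a': 3 → 5
  read 'c': 5 → 5
  read 'b': 5 → 5
  read 'c': 5 → 5
  read 'd': 5 → 5
  read 'c': 5 → 5
  read 'd': 5 → 5
  read 'c': 5 → 5
  read 'c': 5 → 5
  read 'a': 5 → 5
  read 'b': 5 → 5
  read 'b': 5 → 5
  read 'b': 5 → 5
  read 'b': 5 → 5
  end 5, accepted
w4:
  start at 2
  read 'b': 2 → 3
  read 'a': 3 → 5
  read 'a': 5 → 5
  read 'b': 5 → 5
  read 'd': 5 → 5
  read 'a': 5 → 5
  read 'd': 5 → 5
  read 'c': 5 → 5
  read 'b': 5 → 5
  read 'a': 5 → 5
  read 'c': 5 → 5
  end 5, accepted
w5:
  start at 2
  read 'a': 2 → 2
  read 'b': 2 → 3
  read 'd': 3 → 0
  read 'c': 0 → 1
  read 'a': 1 → 1
  read 'd': 1 → 1
  read 'd': 1 → 1
  read 'b': 1 → 4
  read 'b': 4 → 1
  read 'd': 1 → 1
  read 'c': 1 → 3
  end 3, rejected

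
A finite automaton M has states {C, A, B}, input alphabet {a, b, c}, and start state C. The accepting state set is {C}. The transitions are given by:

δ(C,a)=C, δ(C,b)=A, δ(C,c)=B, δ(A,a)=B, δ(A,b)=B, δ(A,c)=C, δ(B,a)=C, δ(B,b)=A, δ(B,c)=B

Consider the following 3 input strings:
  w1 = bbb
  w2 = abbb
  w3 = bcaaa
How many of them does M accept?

w1:
  start at C
  read 'b': C → A
  read 'b': A → B
  read 'b': B → A
  end A, rejected
w2:
  start at C
  read 'a': C → C
  read 'b': C → A
  read 'b': A → B
  read 'b': B → A
  end A, rejected
w3:
  start at C
  read 'b': C → A
  read 'c': A → C
  read 'a': C → C
  read 'a': C → C
  read 'a': C → C
  end C, accepted

1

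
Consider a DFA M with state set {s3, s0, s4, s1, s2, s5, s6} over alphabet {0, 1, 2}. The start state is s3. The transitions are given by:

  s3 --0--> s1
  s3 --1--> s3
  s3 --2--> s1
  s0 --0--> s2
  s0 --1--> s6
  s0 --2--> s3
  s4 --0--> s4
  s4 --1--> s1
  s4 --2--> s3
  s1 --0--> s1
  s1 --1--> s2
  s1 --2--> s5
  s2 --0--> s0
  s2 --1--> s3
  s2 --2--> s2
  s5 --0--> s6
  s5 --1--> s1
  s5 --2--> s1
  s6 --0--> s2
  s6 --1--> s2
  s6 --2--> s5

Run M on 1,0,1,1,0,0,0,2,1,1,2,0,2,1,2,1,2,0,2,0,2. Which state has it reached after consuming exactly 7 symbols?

start at s3
read '1': s3 → s3
read '0': s3 → s1
read '1': s1 → s2
read '1': s2 → s3
read '0': s3 → s1
read '0': s1 → s1
read '0': s1 → s1
After 7 symbols: s1.

s1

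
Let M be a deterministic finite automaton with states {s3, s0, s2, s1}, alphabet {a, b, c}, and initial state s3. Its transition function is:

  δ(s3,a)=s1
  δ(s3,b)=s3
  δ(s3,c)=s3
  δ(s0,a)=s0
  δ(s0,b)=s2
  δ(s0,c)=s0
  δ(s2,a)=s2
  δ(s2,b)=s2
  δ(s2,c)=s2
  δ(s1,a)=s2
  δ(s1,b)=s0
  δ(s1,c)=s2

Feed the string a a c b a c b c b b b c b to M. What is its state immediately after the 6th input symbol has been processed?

s3 → s1 → s2 → s2 → s2 → s2 → s2
After 6 symbols: s2.

s2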